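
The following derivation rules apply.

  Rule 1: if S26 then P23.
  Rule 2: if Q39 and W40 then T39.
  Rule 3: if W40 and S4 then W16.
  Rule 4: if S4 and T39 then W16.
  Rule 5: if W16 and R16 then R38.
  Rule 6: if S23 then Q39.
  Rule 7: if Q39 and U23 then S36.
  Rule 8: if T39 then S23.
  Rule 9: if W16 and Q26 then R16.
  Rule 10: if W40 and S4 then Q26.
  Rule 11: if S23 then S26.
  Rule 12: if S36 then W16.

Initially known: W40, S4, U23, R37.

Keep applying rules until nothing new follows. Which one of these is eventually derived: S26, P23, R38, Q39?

W40 and S4 hold, so Q26 follows (Rule 10).
W40 and S4 hold, so W16 follows (Rule 3).
From W16 and Q26, Rule 9 gives R16.
W16 and R16 hold, so R38 follows (Rule 5).
P23 would need S26 (Rule 1), but S26 is never established. Q39 would need S23 (Rule 6), but S23 is never established. S26 would need S23 (Rule 11), but S23 is never established.

R38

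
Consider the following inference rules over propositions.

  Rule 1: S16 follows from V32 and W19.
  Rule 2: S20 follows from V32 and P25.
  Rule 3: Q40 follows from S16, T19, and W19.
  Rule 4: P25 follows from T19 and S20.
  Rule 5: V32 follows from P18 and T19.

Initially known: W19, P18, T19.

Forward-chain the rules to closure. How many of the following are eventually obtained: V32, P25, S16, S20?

2

From P18 and T19, Rule 5 gives V32.
From V32 and W19, Rule 1 gives S16.
V32: reached.
P25 would need T19 and S20 (Rule 4), but S20 is never established.
S16: reached.
S20 would need V32 and P25 (Rule 2), but P25 is never established.
Reached: V32 and S16 — 2 of the 4.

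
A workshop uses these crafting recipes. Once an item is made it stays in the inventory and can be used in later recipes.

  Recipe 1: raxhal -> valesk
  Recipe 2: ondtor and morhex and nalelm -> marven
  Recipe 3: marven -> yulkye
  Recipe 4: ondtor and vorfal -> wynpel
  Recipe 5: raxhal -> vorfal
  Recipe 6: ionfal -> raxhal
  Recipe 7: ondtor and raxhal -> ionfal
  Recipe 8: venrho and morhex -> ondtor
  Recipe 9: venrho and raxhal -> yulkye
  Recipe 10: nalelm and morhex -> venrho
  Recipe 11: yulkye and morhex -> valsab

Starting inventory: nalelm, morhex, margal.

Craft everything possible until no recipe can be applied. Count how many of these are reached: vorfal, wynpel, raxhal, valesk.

vorfal would need raxhal (Recipe 5), but raxhal is never obtained.
wynpel would need ondtor and vorfal (Recipe 4), but vorfal is never obtained.
raxhal would need ionfal (Recipe 6), but ionfal is never obtained.
valesk would need raxhal (Recipe 1), but raxhal is never obtained.
None of the 4 are reached.

0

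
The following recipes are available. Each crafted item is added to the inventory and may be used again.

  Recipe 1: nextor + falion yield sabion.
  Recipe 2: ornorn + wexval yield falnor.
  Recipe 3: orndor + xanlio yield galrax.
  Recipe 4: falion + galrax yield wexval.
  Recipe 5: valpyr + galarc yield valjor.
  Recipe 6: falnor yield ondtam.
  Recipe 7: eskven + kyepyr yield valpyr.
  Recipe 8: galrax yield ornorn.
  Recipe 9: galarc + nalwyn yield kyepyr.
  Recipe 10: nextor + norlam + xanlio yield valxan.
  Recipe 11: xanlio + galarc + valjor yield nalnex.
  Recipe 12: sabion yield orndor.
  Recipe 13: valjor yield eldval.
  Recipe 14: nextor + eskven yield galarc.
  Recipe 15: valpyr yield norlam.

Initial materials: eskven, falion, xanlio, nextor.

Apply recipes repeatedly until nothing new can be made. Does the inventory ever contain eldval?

eldval would need valjor (Recipe 13), but valjor is never obtained.

No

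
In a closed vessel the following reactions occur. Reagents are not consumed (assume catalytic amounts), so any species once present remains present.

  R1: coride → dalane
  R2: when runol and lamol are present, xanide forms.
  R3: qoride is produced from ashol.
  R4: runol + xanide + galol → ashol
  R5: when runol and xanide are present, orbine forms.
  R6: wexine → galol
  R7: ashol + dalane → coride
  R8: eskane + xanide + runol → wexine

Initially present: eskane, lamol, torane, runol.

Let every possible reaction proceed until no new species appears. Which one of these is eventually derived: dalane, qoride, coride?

qoride

runol and lamol present → xanide forms (R2).
eskane, xanide, and runol present → wexine forms (R8).
wexine present → galol forms (R6).
runol, xanide, and galol present → ashol forms (R4).
ashol present → qoride forms (R3).
coride would need ashol and dalane (R7), but dalane never forms. dalane would need coride (R1), but coride never forms.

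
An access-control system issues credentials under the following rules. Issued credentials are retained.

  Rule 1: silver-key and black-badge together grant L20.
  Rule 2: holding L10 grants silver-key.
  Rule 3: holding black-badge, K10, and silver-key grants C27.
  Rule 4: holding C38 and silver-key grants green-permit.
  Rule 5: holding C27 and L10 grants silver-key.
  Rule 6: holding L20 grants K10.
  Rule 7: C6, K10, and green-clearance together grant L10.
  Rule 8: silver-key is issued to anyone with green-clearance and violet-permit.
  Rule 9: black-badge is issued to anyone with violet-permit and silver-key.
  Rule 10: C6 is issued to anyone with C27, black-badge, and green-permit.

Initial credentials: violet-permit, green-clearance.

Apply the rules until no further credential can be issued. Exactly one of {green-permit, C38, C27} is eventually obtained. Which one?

Holding green-clearance and violet-permit grants silver-key (Rule 8).
Holding violet-permit and silver-key grants black-badge (Rule 9).
Holding silver-key and black-badge grants L20 (Rule 1).
Holding L20 grants K10 (Rule 6).
Holding black-badge, K10, and silver-key grants C27 (Rule 3).
green-permit would need C38 and silver-key (Rule 4), but C38 is never granted. No rule produces C38, and it is not given.

C27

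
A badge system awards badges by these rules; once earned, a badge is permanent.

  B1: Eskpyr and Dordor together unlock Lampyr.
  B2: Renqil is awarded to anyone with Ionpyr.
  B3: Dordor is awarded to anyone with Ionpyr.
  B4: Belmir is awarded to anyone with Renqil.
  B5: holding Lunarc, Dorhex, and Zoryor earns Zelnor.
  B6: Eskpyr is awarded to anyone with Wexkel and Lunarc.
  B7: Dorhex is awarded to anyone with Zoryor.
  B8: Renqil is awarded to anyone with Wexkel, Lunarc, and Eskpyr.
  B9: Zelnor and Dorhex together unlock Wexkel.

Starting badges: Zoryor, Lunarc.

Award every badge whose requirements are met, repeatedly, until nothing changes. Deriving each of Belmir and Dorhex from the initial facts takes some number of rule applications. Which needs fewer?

Dorhex: With Zoryor, Dorhex is earned (B7). [1 rule application]
Belmir: With Zoryor, Dorhex is earned (B7). With Lunarc, Dorhex, and Zoryor, Zelnor is earned (B5). With Zelnor and Dorhex, Wexkel is earned (B9). With Wexkel and Lunarc, Eskpyr is earned (B6). With Wexkel, Lunarc, and Eskpyr, Renqil is earned (B8). With Renqil, Belmir is earned (B4). [6 rule applications]
Dorhex needs fewer.

Dorhex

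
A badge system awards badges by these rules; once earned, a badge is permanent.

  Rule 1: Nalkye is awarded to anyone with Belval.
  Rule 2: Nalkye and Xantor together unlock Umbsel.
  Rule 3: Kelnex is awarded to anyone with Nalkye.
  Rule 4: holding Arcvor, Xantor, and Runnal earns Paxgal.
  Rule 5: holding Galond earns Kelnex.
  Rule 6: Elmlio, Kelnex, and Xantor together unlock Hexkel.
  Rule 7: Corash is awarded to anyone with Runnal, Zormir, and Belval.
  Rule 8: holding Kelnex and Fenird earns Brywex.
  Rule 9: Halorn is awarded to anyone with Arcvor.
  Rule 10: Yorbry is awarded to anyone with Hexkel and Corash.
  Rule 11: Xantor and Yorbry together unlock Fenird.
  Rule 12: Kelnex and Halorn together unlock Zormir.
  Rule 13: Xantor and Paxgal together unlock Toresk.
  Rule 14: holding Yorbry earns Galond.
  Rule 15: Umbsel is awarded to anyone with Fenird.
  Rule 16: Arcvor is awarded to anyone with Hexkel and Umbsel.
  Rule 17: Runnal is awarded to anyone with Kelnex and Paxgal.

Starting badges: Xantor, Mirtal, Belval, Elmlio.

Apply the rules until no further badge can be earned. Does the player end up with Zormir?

Yes

With Belval, Nalkye is earned (Rule 1).
With Nalkye, Kelnex is earned (Rule 3).
With Nalkye and Xantor, Umbsel is earned (Rule 2).
With Elmlio, Kelnex, and Xantor, Hexkel is earned (Rule 6).
With Hexkel and Umbsel, Arcvor is earned (Rule 16).
With Arcvor, Halorn is earned (Rule 9).
With Kelnex and Halorn, Zormir is earned (Rule 12).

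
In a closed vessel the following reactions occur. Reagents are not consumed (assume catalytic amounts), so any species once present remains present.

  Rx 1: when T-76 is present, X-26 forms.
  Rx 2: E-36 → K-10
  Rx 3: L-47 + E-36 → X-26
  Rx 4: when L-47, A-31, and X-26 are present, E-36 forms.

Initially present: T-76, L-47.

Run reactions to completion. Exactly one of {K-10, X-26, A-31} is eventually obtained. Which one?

X-26

T-76 present → X-26 forms (Rx 1).
No rule produces A-31, and it is not given. K-10 would need E-36 (Rx 2), but E-36 never forms.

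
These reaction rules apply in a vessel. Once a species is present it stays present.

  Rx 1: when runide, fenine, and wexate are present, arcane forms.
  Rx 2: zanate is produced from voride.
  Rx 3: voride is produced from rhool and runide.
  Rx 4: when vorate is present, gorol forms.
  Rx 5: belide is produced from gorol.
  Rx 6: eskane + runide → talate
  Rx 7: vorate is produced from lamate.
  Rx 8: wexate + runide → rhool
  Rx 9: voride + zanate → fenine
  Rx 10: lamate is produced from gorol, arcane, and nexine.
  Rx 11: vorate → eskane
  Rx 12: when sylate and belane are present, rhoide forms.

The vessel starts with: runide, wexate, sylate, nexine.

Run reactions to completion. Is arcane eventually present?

Yes

wexate and runide present → rhool forms (Rx 8).
rhool and runide present → voride forms (Rx 3).
voride present → zanate forms (Rx 2).
voride and zanate present → fenine forms (Rx 9).
runide, fenine, and wexate present → arcane forms (Rx 1).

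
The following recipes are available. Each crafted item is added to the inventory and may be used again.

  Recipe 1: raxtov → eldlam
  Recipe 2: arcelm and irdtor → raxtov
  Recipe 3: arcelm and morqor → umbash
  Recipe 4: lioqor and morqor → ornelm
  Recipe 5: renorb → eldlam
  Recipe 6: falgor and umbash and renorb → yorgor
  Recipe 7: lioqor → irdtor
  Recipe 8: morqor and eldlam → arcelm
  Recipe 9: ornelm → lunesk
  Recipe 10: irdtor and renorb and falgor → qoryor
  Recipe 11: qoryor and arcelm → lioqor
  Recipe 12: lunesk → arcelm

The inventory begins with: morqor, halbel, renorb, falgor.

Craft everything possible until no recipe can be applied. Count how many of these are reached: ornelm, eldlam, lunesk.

1

renorb → eldlam (Recipe 5).
ornelm would need lioqor and morqor (Recipe 4), but lioqor is never obtained.
eldlam: reached.
lunesk would need ornelm (Recipe 9), but ornelm is never obtained.
Reached: eldlam — 1 of the 3.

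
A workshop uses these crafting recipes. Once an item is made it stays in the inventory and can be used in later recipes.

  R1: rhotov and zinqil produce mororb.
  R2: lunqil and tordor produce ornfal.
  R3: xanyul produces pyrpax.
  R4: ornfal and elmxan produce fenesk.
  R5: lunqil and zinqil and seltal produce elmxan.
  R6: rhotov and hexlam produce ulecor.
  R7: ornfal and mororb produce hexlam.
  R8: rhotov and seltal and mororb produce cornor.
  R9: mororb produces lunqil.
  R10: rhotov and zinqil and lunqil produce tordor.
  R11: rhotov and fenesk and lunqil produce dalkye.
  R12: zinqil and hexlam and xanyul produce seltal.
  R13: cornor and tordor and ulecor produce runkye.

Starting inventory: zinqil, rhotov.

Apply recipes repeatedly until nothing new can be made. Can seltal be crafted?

seltal would need zinqil, hexlam, and xanyul (R12), but xanyul is never obtained.

No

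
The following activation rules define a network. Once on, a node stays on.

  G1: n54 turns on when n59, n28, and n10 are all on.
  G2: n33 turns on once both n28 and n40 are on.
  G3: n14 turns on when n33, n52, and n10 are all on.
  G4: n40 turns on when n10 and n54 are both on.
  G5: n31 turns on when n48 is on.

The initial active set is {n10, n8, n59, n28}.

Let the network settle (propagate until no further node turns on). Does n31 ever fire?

n31 would need n48 (G5), but n48 never turns on.

No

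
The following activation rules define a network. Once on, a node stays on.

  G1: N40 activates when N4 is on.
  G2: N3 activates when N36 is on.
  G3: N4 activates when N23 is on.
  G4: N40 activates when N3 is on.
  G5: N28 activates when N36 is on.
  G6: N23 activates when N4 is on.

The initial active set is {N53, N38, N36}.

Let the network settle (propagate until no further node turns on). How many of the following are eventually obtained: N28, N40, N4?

2

G2: N36 on → N3 on.
N36 is on, so N28 activates (G5).
N3 is on, so N40 activates (G4).
N28: reached.
N40: reached.
N4 would need N23 (G3), but N23 never turns on.
Reached: N28 and N40 — 2 of the 3.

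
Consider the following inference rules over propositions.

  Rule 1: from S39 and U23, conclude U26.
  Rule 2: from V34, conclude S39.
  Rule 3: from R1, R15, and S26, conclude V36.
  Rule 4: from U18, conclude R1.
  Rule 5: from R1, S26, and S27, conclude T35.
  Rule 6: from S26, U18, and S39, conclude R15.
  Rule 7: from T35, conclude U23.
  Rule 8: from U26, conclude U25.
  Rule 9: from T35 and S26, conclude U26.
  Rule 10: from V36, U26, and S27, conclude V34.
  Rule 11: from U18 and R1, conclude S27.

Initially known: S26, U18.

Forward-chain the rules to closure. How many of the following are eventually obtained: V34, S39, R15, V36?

0

V34 would need V36, U26, and S27 (Rule 10), but V36 is never established.
S39 would need V34 (Rule 2), but V34 is never established.
R15 would need S26, U18, and S39 (Rule 6), but S39 is never established.
V36 would need R1, R15, and S26 (Rule 3), but R15 is never established.
None of the 4 are reached.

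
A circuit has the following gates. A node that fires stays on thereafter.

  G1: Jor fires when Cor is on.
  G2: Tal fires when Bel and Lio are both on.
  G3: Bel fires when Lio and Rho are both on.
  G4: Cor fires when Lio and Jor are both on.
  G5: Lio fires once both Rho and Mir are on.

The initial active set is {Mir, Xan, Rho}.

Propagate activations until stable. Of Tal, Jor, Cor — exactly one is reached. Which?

Tal

G5: Rho and Mir on → Lio on.
Lio and Rho are on, so Bel fires (G3).
Bel and Lio are on, so Tal fires (G2).
Cor would need Lio and Jor (G4), but Jor never turns on. Jor would need Cor (G1), but Cor never turns on.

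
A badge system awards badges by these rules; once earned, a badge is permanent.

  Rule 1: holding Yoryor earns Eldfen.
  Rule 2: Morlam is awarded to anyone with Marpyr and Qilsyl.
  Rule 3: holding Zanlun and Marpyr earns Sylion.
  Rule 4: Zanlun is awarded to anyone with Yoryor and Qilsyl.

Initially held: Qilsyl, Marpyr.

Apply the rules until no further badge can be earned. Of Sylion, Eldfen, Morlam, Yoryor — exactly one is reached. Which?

With Marpyr and Qilsyl, Morlam is earned (Rule 2).
No rule produces Yoryor, and it is not given. Eldfen would need Yoryor (Rule 1), but Yoryor is never earned. Sylion would need Zanlun and Marpyr (Rule 3), but Zanlun is never earned.

Morlam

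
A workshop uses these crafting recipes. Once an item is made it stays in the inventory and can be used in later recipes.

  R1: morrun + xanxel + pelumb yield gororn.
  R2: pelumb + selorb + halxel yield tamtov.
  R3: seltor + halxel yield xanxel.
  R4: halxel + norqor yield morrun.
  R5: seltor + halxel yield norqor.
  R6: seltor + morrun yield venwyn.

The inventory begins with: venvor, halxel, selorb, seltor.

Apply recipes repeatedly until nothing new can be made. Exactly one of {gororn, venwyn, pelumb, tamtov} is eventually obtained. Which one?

venwyn

Using R5, seltor and halxel make norqor.
halxel + norqor → morrun (R4).
Using R6, seltor and morrun make venwyn.
gororn would need morrun, xanxel, and pelumb (R1), but pelumb is never obtained. No rule produces pelumb, and it is not given. tamtov would need pelumb, selorb, and halxel (R2), but pelumb is never obtained.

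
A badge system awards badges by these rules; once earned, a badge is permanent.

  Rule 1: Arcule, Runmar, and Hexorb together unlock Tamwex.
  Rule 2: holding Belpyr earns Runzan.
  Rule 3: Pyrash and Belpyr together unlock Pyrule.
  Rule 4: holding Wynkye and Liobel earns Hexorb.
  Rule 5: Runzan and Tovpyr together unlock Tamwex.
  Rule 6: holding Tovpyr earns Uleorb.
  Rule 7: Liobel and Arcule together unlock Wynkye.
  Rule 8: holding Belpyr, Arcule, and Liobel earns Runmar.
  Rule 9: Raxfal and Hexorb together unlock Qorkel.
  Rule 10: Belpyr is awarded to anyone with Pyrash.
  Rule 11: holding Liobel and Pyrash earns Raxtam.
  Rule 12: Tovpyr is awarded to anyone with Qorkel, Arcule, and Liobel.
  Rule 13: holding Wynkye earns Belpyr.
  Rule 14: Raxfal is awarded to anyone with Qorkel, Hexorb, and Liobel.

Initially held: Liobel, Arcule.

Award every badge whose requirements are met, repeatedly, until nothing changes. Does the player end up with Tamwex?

With Liobel and Arcule, Wynkye is earned (Rule 7).
With Wynkye and Liobel, Hexorb is earned (Rule 4).
With Wynkye, Belpyr is earned (Rule 13).
With Belpyr, Arcule, and Liobel, Runmar is earned (Rule 8).
With Arcule, Runmar, and Hexorb, Tamwex is earned (Rule 1).

Yes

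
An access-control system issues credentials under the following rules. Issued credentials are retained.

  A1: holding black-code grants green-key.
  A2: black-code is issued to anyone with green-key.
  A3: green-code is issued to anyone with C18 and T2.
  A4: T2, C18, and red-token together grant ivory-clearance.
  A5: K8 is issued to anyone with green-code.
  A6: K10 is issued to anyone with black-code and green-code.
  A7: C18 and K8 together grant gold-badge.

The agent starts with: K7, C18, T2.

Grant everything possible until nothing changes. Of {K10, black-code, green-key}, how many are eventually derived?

0

K10 would need black-code and green-code (A6), but black-code is never granted.
black-code would need green-key (A2), but green-key is never granted.
green-key would need black-code (A1), but black-code is never granted.
None of the 3 are reached.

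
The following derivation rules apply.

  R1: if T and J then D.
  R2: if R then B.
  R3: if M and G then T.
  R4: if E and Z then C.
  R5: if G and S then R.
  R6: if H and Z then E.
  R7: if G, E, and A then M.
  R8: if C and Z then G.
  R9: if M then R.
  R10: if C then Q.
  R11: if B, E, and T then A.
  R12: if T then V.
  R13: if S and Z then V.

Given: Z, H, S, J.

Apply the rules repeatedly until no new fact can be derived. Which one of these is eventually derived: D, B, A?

B

From H and Z, R6 gives E.
E and Z hold, so C follows (R4).
C and Z hold, so G follows (R8).
G and S hold, so R follows (R5).
R holds, so B follows (R2).
A would need B, E, and T (R11), but T is never established. D would need T and J (R1), but T is never established.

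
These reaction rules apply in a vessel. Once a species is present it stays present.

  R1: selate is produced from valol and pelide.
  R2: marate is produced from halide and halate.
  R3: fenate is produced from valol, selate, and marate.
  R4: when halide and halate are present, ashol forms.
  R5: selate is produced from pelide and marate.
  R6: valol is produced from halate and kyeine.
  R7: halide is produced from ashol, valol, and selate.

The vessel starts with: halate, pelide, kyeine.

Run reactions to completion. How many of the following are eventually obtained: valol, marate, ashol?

halate and kyeine present → valol forms (R6).
valol: reached.
marate would need halide and halate (R2), but halide never forms.
ashol would need halide and halate (R4), but halide never forms.
Reached: valol — 1 of the 3.

1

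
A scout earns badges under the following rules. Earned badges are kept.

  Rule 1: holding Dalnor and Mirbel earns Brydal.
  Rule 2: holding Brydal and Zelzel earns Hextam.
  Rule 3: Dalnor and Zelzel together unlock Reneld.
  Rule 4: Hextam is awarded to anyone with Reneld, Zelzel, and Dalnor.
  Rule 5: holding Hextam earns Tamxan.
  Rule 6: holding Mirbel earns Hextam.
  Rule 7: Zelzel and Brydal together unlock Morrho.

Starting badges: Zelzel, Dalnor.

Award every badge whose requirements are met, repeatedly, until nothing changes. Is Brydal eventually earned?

No

Brydal would need Dalnor and Mirbel (Rule 1), but Mirbel is never earned.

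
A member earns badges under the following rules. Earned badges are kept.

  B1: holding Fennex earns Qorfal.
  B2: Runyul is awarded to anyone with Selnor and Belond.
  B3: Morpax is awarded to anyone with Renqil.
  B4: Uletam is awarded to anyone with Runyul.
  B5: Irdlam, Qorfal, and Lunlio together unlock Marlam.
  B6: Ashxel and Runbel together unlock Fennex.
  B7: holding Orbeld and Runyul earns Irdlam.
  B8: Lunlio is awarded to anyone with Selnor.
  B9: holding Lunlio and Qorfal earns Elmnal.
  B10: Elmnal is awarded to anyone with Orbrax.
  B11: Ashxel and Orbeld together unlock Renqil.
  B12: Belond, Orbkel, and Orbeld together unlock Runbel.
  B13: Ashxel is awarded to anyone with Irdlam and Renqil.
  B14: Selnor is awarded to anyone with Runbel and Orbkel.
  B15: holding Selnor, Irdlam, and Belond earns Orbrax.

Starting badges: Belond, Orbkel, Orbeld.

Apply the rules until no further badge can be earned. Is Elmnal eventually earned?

Yes

With Belond, Orbkel, and Orbeld, Runbel is earned (B12).
With Runbel and Orbkel, Selnor is earned (B14).
With Selnor and Belond, Runyul is earned (B2).
With Orbeld and Runyul, Irdlam is earned (B7).
With Selnor, Irdlam, and Belond, Orbrax is earned (B15).
With Orbrax, Elmnal is earned (B10).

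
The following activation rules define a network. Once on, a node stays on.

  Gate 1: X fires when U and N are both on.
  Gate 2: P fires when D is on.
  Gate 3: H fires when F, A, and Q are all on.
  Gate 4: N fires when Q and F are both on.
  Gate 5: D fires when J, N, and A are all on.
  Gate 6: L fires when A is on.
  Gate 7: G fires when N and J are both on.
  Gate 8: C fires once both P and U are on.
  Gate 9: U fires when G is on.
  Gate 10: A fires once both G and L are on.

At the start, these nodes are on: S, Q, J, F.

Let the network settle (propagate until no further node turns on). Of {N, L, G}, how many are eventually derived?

2

Gate 4: Q and F on → N on.
Gate 7: N and J on → G on.
N: reached.
L would need A (Gate 6), but A never turns on.
G: reached.
Reached: N and G — 2 of the 3.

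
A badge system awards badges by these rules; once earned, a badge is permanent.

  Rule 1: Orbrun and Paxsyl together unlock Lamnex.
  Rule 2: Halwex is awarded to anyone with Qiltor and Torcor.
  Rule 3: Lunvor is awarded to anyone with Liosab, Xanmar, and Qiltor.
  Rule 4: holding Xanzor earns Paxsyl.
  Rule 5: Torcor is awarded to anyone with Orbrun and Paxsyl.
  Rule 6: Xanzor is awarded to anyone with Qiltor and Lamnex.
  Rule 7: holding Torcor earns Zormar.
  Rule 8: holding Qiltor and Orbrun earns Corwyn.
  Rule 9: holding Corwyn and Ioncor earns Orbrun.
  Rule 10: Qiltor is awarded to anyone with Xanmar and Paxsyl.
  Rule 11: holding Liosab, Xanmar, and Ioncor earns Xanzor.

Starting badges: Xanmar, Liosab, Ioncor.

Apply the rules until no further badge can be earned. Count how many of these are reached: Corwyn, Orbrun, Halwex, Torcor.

0

Corwyn would need Qiltor and Orbrun (Rule 8), but Orbrun is never earned.
Orbrun would need Corwyn and Ioncor (Rule 9), but Corwyn is never earned.
Halwex would need Qiltor and Torcor (Rule 2), but Torcor is never earned.
Torcor would need Orbrun and Paxsyl (Rule 5), but Orbrun is never earned.
None of the 4 are reached.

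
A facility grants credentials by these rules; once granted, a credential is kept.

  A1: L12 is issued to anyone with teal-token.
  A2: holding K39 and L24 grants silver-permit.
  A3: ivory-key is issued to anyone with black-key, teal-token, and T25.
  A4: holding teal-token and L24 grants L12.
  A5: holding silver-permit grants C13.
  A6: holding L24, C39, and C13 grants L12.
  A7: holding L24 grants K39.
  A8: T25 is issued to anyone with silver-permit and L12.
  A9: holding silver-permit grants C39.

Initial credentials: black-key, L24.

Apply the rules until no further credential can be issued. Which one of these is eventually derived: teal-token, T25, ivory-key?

Holding L24 grants K39 (A7).
Holding K39 and L24 grants silver-permit (A2).
Holding silver-permit grants C13 (A5).
Holding silver-permit grants C39 (A9).
Holding L24, C39, and C13 grants L12 (A6).
Holding silver-permit and L12 grants T25 (A8).
ivory-key would need black-key, teal-token, and T25 (A3), but teal-token is never granted. No rule produces teal-token, and it is not given.

T25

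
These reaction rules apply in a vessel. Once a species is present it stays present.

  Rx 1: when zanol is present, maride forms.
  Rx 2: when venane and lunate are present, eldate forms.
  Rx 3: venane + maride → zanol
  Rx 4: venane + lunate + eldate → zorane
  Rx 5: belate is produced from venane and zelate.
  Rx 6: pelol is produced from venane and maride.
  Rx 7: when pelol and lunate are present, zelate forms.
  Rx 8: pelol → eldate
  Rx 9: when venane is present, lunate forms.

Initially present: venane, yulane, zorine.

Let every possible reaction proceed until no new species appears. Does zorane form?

venane present → lunate forms (Rx 9).
venane and lunate present → eldate forms (Rx 2).
venane, lunate, and eldate present → zorane forms (Rx 4).

Yes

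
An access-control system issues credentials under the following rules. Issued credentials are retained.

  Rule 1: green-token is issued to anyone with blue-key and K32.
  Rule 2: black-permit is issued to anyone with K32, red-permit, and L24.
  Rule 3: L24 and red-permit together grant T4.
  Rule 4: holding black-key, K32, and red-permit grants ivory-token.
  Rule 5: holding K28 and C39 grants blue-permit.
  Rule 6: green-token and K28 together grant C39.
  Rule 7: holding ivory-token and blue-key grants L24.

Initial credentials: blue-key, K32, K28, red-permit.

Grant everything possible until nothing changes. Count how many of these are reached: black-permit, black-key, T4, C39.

1

Holding blue-key and K32 grants green-token (Rule 1).
Holding green-token and K28 grants C39 (Rule 6).
black-permit would need K32, red-permit, and L24 (Rule 2), but L24 is never granted.
No rule produces black-key, and it is not given.
T4 would need L24 and red-permit (Rule 3), but L24 is never granted.
C39: reached.
Reached: C39 — 1 of the 4.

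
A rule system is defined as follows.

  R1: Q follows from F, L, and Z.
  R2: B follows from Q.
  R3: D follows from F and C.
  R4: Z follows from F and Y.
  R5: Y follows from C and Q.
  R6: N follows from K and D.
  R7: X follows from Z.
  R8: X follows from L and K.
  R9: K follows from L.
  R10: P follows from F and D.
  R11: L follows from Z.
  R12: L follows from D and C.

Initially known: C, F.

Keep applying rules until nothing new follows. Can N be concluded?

Yes

From F and C, R3 gives D.
D and C hold, so L follows (R12).
From L, R9 gives K.
From K and D, R6 gives N.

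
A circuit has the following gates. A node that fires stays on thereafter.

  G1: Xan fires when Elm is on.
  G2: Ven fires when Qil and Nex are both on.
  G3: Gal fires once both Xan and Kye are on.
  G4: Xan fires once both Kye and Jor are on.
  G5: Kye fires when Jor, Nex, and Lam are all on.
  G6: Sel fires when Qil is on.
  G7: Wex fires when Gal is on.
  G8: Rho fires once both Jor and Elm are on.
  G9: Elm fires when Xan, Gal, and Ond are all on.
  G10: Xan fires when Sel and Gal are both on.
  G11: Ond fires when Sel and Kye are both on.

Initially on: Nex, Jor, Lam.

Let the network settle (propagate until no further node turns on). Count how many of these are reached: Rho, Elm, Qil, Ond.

0

Rho would need Jor and Elm (G8), but Elm never turns on.
Elm would need Xan, Gal, and Ond (G9), but Ond never turns on.
No rule produces Qil, and it is not given.
Ond would need Sel and Kye (G11), but Sel never turns on.
None of the 4 are reached.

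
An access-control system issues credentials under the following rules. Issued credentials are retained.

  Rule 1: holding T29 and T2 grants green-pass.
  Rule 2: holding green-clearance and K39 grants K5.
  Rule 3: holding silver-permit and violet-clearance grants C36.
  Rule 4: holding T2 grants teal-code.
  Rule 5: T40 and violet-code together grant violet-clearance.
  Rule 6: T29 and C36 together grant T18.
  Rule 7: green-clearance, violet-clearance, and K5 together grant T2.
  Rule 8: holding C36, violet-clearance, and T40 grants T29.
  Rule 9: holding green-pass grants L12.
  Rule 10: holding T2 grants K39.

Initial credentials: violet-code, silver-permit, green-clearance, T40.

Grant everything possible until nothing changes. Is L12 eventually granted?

L12 would need green-pass (Rule 9), but green-pass is never granted.

No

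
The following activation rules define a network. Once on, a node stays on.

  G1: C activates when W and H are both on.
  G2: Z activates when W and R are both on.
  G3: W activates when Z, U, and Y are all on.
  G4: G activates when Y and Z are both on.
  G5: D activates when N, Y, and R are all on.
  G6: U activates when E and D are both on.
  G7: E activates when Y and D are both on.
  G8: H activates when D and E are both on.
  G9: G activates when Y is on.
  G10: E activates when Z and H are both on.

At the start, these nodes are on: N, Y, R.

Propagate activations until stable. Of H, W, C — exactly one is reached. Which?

H

G5: N, Y, and R on → D on.
Y and D are on, so E activates (G7).
D and E are on, so H activates (G8).
W would need Z, U, and Y (G3), but Z never turns on. C would need W and H (G1), but W never turns on.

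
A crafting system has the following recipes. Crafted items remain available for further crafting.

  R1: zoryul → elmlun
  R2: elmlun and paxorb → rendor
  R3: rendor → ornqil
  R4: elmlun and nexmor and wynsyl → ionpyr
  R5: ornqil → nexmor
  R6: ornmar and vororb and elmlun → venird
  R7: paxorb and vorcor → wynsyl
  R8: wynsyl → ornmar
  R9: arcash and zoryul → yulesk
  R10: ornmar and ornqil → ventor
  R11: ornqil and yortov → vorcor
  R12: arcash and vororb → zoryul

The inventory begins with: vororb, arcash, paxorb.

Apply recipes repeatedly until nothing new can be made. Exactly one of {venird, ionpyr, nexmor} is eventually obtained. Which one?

Using R12, arcash and vororb make zoryul.
zoryul → elmlun (R1).
elmlun and paxorb → rendor (R2).
rendor → ornqil (R3).
Using R5, ornqil makes nexmor.
venird would need ornmar, vororb, and elmlun (R6), but ornmar is never obtained. ionpyr would need elmlun, nexmor, and wynsyl (R4), but wynsyl is never obtained.

nexmor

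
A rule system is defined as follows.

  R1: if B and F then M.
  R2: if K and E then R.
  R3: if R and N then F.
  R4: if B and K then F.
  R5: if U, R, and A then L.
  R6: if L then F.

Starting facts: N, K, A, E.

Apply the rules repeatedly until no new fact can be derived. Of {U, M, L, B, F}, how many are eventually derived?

1

K and E hold, so R follows (R2).
R and N hold, so F follows (R3).
No rule produces U, and it is not given.
M would need B and F (R1), but B is never established.
L would need U, R, and A (R5), but U is never established.
No rule produces B, and it is not given.
F: reached.
Reached: F — 1 of the 5.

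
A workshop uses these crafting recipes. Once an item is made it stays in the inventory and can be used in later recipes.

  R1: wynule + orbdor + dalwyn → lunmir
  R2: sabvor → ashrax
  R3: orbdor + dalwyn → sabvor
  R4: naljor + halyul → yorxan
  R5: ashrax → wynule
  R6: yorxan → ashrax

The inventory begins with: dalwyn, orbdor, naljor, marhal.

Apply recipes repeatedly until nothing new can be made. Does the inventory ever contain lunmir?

orbdor + dalwyn → sabvor (R3).
sabvor → ashrax (R2).
Using R5, ashrax makes wynule.
wynule + orbdor + dalwyn → lunmir (R1).

Yes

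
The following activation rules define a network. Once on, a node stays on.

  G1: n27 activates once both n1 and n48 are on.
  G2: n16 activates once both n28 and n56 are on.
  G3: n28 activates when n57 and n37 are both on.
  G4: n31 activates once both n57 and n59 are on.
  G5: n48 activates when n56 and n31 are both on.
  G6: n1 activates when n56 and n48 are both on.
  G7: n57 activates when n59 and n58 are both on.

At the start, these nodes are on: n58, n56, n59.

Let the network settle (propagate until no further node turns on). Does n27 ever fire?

G7: n59 and n58 on → n57 on.
G4: n57 and n59 on → n31 on.
G5: n56 and n31 on → n48 on.
G6: n56 and n48 on → n1 on.
n1 and n48 are on, so n27 activates (G1).

Yes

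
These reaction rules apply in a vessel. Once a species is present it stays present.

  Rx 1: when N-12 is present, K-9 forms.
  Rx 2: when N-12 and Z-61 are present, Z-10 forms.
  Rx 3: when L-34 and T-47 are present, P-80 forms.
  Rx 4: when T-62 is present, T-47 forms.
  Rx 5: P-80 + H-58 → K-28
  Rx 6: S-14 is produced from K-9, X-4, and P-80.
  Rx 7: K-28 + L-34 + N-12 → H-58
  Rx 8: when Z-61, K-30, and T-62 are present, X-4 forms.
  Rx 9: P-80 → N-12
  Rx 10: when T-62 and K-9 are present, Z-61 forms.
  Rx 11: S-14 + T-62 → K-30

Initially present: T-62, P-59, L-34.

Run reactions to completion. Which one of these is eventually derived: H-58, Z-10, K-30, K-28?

Z-10

T-62 present → T-47 forms (Rx 4).
L-34 and T-47 present → P-80 forms (Rx 3).
P-80 present → N-12 forms (Rx 9).
N-12 present → K-9 forms (Rx 1).
T-62 and K-9 present → Z-61 forms (Rx 10).
N-12 and Z-61 present → Z-10 forms (Rx 2).
H-58 would need K-28, L-34, and N-12 (Rx 7), but K-28 never forms. K-30 would need S-14 and T-62 (Rx 11), but S-14 never forms. K-28 would need P-80 and H-58 (Rx 5), but H-58 never forms.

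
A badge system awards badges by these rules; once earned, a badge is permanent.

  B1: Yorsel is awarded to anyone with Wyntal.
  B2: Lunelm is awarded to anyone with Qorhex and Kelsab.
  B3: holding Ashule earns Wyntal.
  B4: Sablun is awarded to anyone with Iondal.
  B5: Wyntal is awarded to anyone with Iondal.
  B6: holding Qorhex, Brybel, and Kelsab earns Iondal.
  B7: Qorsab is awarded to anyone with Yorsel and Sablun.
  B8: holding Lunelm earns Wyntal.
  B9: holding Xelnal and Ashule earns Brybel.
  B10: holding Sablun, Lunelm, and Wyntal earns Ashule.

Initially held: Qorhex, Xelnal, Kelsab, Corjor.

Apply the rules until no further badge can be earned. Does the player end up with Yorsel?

Yes

With Qorhex and Kelsab, Lunelm is earned (B2).
With Lunelm, Wyntal is earned (B8).
With Wyntal, Yorsel is earned (B1).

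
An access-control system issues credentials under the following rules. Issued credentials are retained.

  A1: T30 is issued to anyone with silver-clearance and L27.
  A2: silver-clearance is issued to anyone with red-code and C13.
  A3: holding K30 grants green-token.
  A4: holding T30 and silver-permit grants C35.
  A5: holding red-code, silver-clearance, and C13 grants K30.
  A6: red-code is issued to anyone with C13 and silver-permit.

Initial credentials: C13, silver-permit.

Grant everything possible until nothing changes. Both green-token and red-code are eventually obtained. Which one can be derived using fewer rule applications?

red-code

red-code: Holding C13 and silver-permit grants red-code (A6). [1 rule application]
green-token: Holding C13 and silver-permit grants red-code (A6). Holding red-code and C13 grants silver-clearance (A2). Holding red-code, silver-clearance, and C13 grants K30 (A5). Holding K30 grants green-token (A3). [4 rule applications]
red-code needs fewer.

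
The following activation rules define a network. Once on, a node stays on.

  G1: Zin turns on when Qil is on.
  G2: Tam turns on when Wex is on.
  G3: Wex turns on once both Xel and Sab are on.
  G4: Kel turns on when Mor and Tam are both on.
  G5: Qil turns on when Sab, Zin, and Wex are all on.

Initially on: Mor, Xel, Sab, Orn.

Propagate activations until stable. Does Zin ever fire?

Zin would need Qil (G1), but Qil never turns on.

No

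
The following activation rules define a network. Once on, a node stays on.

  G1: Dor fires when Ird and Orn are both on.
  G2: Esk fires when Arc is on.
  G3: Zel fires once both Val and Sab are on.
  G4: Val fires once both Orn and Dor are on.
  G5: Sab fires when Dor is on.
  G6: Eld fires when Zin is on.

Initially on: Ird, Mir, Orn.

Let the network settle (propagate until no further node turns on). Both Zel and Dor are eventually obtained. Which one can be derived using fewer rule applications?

Dor

Dor: G1: Ird and Orn on → Dor on. [1 rule application]
Zel: Ird and Orn are on, so Dor fires (G1). G4: Orn and Dor on → Val on. Dor is on, so Sab fires (G5). Val and Sab are on, so Zel fires (G3). [4 rule applications]
Dor needs fewer.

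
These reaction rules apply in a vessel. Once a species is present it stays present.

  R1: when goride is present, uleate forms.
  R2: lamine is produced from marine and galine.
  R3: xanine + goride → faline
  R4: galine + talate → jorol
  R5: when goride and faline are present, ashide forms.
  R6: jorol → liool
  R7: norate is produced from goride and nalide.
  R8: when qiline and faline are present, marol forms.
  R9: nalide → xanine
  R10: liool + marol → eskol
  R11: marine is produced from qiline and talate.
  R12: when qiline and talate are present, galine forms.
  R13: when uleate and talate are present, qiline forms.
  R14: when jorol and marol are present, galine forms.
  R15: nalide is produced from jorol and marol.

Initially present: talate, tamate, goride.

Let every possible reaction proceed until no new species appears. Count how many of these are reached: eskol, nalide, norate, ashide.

0

eskol would need liool and marol (R10), but marol never forms.
nalide would need jorol and marol (R15), but marol never forms.
norate would need goride and nalide (R7), but nalide never forms.
ashide would need goride and faline (R5), but faline never forms.
None of the 4 are reached.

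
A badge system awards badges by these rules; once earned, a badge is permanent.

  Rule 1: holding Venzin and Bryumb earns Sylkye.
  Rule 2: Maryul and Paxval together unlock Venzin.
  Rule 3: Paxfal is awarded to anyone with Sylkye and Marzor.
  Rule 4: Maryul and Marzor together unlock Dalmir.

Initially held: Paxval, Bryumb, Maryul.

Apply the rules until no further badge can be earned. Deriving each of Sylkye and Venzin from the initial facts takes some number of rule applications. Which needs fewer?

Venzin

Venzin: With Maryul and Paxval, Venzin is earned (Rule 2). [1 rule application]
Sylkye: With Maryul and Paxval, Venzin is earned (Rule 2). With Venzin and Bryumb, Sylkye is earned (Rule 1). [2 rule applications]
Venzin needs fewer.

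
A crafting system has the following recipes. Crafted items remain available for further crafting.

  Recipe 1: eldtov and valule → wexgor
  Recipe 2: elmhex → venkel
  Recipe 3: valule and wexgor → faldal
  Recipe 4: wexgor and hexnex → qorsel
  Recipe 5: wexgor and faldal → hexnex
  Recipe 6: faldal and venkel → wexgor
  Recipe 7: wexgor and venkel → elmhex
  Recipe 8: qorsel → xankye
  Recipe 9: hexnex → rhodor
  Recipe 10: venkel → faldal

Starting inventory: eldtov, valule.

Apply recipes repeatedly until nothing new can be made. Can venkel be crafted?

No

venkel would need elmhex (Recipe 2), but elmhex is never obtained.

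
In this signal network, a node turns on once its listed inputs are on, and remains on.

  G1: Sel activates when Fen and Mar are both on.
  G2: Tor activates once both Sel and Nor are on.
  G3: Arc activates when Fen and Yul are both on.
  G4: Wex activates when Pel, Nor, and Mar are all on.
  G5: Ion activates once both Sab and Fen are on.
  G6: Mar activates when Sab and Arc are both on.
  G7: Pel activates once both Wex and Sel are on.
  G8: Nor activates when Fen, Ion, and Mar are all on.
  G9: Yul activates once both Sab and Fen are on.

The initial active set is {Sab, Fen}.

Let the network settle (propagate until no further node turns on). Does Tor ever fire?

Yes

G9: Sab and Fen on → Yul on.
G5: Sab and Fen on → Ion on.
G3: Fen and Yul on → Arc on.
G6: Sab and Arc on → Mar on.
G1: Fen and Mar on → Sel on.
G8: Fen, Ion, and Mar on → Nor on.
G2: Sel and Nor on → Tor on.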